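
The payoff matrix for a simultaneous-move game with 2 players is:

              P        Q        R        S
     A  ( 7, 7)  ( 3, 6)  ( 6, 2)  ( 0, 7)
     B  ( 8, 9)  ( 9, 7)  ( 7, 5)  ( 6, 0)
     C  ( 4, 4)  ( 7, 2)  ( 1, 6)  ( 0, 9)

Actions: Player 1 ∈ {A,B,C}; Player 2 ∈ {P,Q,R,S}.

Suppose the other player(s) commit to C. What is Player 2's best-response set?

P2 best: {S}

u_2(P vs C) = 4
u_2(Q vs C) = 2
u_2(R vs C) = 6
u_2(S vs C) = 9
max payoff 9 at {S}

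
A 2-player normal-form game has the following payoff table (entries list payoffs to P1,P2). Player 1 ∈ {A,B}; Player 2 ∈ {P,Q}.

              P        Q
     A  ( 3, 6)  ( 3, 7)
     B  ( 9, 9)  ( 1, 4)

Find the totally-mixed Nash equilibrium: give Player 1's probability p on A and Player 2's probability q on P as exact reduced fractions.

P1 indiff ⇒ q·3+(1-q)·3 = q·9+(1-q)·1 ⇒ q(-6) = (1-q)(-2) ⇒ q = 1/4
P2 indiff ⇒ p·6+(1-p)·9 = p·7+(1-p)·4 ⇒ p(-1) = (1-p)(-5) ⇒ p = 5/6

P1 mixes 5/6 on A; P2 mixes 1/4 on P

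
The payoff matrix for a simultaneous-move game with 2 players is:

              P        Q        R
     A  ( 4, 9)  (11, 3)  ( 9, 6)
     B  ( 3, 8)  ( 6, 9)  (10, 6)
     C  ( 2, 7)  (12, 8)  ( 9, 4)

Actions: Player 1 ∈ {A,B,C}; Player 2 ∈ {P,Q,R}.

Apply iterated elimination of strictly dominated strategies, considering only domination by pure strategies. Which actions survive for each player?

P2 drop R (P beats it: A:9>6 B:8>6 C:7>4)
P1 drop B (A beats it: P:4>3 Q:11>6)
P1→{A,C} P2→{P,Q}

Remaining: P1:{A,C} P2:{P,Q}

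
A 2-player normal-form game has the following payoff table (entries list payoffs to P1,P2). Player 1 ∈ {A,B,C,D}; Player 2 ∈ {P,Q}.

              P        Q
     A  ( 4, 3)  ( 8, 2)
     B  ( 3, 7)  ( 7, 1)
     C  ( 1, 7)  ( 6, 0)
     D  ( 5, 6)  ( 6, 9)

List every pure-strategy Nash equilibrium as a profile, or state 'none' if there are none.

Equilibria: none

(A,P): not NE [P1→D gives 5>4]
(A,Q): not NE [P2→P gives 3>2]
(B,P): not NE [P1→D gives 5>3]
(B,Q): not NE [P1→A gives 8>7; P2→P gives 7>1]
(C,P): not NE [P1→D gives 5>1]
(C,Q): not NE [P1→A gives 8>6; P2→P gives 7>0]
(D,P): not NE [P2→Q gives 9>6]
(D,Q): not NE [P1→A gives 8>6]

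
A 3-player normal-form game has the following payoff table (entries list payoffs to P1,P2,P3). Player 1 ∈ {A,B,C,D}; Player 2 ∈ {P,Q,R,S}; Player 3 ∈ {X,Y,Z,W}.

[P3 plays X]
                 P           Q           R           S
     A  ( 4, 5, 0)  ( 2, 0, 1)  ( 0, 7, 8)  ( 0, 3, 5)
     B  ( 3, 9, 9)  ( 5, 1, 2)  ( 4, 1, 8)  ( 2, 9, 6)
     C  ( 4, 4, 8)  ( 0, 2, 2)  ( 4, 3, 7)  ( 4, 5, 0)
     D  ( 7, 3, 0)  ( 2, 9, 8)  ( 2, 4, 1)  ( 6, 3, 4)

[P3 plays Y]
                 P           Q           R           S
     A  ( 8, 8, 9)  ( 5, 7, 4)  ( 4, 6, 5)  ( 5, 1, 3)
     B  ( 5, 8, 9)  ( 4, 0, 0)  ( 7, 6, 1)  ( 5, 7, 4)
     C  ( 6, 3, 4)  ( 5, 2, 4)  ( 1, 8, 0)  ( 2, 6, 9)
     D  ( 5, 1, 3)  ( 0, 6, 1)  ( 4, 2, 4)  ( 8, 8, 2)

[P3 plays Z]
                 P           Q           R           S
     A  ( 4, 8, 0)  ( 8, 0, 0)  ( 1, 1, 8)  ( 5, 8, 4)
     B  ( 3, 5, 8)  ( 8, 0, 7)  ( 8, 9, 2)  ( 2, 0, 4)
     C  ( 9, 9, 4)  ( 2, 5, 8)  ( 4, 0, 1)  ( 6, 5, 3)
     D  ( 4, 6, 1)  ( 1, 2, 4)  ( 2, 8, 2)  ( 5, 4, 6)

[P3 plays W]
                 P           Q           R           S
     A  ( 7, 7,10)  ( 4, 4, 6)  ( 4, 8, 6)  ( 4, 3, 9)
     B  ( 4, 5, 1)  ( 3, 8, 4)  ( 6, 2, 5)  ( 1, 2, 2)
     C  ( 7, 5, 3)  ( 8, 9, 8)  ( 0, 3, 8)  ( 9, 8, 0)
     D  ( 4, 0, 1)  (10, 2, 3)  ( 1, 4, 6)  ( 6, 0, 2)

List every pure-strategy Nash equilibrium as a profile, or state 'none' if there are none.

Equilibria: none

(A,P,X): not NE [P1→D gives 7>4; P2→R gives 7>5; P3→W gives 10>0]
(A,P,Y): not NE [P3→W gives 10>9]
(A,P,Z): not NE [P1→C gives 9>4; P3→W gives 10>0]
(A,P,W): not NE [P2→R gives 8>7]
(A,Q,X): not NE [P1→B gives 5>2; P2→R gives 7>0; P3→W gives 6>1]
(A,Q,Y): not NE [P2→P gives 8>7; P3→W gives 6>4]
(A,Q,Z): not NE [P2→S gives 8>0; P3→W gives 6>0]
(A,Q,W): not NE [P1→D gives 10>4; P2→R gives 8>4]
(A,R,X): not NE [P1→C gives 4>0]
(A,R,Y): not NE [P1→B gives 7>4; P2→P gives 8>6; P3→Z gives 8>5]
(A,R,Z): not NE [P1→B gives 8>1; P2→S gives 8>1]
(A,R,W): not NE [P1→B gives 6>4; P3→Z gives 8>6]
(A,S,X): not NE [P1→D gives 6>0; P2→R gives 7>3; P3→W gives 9>5]
(A,S,Y): not NE [P1→D gives 8>5; P2→P gives 8>1; P3→W gives 9>3]
(A,S,Z): not NE [P1→C gives 6>5; P3→W gives 9>4]
(A,S,W): not NE [P1→C gives 9>4; P2→R gives 8>3]
(B,P,X): not NE [P1→D gives 7>3]
(B,P,Y): not NE [P1→A gives 8>5]
(B,P,Z): not NE [P1→C gives 9>3; P2→R gives 9>5; P3→Y gives 9>8]
(B,P,W): not NE [P1→C gives 7>4; P2→Q gives 8>5; P3→Y gives 9>1]
(B,Q,X): not NE [P2→S gives 9>1; P3→Z gives 7>2]
(B,Q,Y): not NE [P1→C gives 5>4; P2→P gives 8>0; P3→Z gives 7>0]
(B,Q,Z): not NE [P2→R gives 9>0]
(B,Q,W): not NE [P1→D gives 10>3; P3→Z gives 7>4]
(B,R,X): not NE [P2→S gives 9>1]
(B,R,Y): not NE [P2→P gives 8>6; P3→X gives 8>1]
(B,R,Z): not NE [P3→X gives 8>2]
(B,R,W): not NE [P2→Q gives 8>2; P3→X gives 8>5]
(B,S,X): not NE [P1→D gives 6>2]
(B,S,Y): not NE [P1→D gives 8>5; P2→P gives 8>7; P3→X gives 6>4]
(B,S,Z): not NE [P1→C gives 6>2; P2→R gives 9>0; P3→X gives 6>4]
(B,S,W): not NE [P1→C gives 9>1; P2→Q gives 8>2; P3→X gives 6>2]
(C,P,X): not NE [P1→D gives 7>4; P2→S gives 5>4]
(C,P,Y): not NE [P1→A gives 8>6; P2→R gives 8>3; P3→X gives 8>4]
(C,P,Z): not NE [P3→X gives 8>4]
(C,P,W): not NE [P2→Q gives 9>5; P3→X gives 8>3]
(C,Q,X): not NE [P1→B gives 5>0; P2→S gives 5>2; P3→W gives 8>2]
(C,Q,Y): not NE [P2→R gives 8>2; P3→W gives 8>4]
(C,Q,Z): not NE [P1→B gives 8>2; P2→P gives 9>5]
(C,Q,W): not NE [P1→D gives 10>8]
(C,R,X): not NE [P2→S gives 5>3; P3→W gives 8>7]
(C,R,Y): not NE [P1→B gives 7>1; P3→W gives 8>0]
(C,R,Z): not NE [P1→B gives 8>4; P2→P gives 9>0; P3→W gives 8>1]
(C,R,W): not NE [P1→B gives 6>0; P2→Q gives 9>3]
(C,S,X): not NE [P1→D gives 6>4; P3→Y gives 9>0]
(C,S,Y): not NE [P1→D gives 8>2; P2→R gives 8>6]
(C,S,Z): not NE [P2→P gives 9>5; P3→Y gives 9>3]
(C,S,W): not NE [P2→Q gives 9>8; P3→Y gives 9>0]
(D,P,X): not NE [P2→Q gives 9>3; P3→Y gives 3>0]
(D,P,Y): not NE [P1→A gives 8>5; P2→S gives 8>1]
(D,P,Z): not NE [P1→C gives 9>4; P2→R gives 8>6; P3→Y gives 3>1]
(D,P,W): not NE [P1→C gives 7>4; P2→R gives 4>0; P3→Y gives 3>1]
(D,Q,X): not NE [P1→B gives 5>2]
(D,Q,Y): not NE [P1→C gives 5>0; P2→S gives 8>6; P3→X gives 8>1]
(D,Q,Z): not NE [P1→B gives 8>1; P2→R gives 8>2; P3→X gives 8>4]
(D,Q,W): not NE [P2→R gives 4>2; P3→X gives 8>3]
(D,R,X): not NE [P1→C gives 4>2; P2→Q gives 9>4; P3→W gives 6>1]
(D,R,Y): not NE [P1→B gives 7>4; P2→S gives 8>2; P3→W gives 6>4]
(D,R,Z): not NE [P1→B gives 8>2; P3→W gives 6>2]
(D,R,W): not NE [P1→B gives 6>1]
(D,S,X): not NE [P2→Q gives 9>3; P3→Z gives 6>4]
(D,S,Y): not NE [P3→Z gives 6>2]
(D,S,Z): not NE [P1→C gives 6>5; P2→R gives 8>4]
(D,S,W): not NE [P1→C gives 9>6; P2→R gives 4>0; P3→Z gives 6>2]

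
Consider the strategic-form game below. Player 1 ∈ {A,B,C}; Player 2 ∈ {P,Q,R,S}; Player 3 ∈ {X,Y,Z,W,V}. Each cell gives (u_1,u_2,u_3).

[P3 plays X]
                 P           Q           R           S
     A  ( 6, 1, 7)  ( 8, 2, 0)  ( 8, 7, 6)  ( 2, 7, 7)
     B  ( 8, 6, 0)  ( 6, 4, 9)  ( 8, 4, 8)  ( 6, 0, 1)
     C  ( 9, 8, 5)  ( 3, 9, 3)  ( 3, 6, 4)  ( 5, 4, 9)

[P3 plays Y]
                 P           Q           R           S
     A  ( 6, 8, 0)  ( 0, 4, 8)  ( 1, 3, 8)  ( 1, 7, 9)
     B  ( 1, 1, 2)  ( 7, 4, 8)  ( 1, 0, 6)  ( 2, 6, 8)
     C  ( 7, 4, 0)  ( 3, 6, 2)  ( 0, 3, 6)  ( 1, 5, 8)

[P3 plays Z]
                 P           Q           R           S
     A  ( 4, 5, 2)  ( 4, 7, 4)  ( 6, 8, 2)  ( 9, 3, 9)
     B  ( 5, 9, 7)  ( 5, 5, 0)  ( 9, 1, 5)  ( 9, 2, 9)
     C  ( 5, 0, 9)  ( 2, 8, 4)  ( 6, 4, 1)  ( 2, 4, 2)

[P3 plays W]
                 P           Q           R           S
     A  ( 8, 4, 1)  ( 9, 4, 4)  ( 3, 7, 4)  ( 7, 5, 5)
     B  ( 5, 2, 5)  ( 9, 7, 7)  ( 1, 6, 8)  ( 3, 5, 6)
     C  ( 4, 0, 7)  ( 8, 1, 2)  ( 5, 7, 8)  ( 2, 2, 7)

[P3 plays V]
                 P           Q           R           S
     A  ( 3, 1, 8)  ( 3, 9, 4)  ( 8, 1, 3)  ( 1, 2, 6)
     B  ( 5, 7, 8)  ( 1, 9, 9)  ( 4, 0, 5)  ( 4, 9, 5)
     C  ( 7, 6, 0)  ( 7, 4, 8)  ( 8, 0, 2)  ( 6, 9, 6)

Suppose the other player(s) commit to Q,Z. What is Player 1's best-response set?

u_1(A vs Q,Z) = 4
u_1(B vs Q,Z) = 5
u_1(C vs Q,Z) = 2
max payoff 5 at {B}

P1 best: {B}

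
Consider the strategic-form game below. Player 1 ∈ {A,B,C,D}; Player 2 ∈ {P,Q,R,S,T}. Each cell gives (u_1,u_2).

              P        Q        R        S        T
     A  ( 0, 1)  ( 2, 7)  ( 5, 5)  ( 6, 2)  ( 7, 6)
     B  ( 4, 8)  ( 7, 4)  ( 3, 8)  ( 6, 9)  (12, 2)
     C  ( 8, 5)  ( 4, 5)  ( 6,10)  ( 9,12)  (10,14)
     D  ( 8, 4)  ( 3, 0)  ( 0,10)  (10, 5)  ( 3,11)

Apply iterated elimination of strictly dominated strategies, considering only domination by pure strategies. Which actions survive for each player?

Remaining: P1:{B,C,D} P2:{R,S,T}

P1 drop A (C beats it: P:8>0 Q:4>2 R:6>5 S:9>6 T:10>7)
P2 drop P (S beats it: B:9>8 C:12>5 D:5>4)
P2 drop Q (R beats it: B:8>4 C:10>5 D:10>0)
P1→{B,C,D} P2→{R,S,T}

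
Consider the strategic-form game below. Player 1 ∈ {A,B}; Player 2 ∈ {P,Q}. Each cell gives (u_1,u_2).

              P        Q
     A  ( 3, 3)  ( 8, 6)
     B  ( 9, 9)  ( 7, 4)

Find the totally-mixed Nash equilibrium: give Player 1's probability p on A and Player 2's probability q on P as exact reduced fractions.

(p,q) = (5/8, 1/7)

P1 indiff ⇒ q·3+(1-q)·8 = q·9+(1-q)·7 ⇒ q(-6) = (1-q)(-1) ⇒ q = 1/7
P2 indiff ⇒ p·3+(1-p)·9 = p·6+(1-p)·4 ⇒ p(-3) = (1-p)(-5) ⇒ p = 5/8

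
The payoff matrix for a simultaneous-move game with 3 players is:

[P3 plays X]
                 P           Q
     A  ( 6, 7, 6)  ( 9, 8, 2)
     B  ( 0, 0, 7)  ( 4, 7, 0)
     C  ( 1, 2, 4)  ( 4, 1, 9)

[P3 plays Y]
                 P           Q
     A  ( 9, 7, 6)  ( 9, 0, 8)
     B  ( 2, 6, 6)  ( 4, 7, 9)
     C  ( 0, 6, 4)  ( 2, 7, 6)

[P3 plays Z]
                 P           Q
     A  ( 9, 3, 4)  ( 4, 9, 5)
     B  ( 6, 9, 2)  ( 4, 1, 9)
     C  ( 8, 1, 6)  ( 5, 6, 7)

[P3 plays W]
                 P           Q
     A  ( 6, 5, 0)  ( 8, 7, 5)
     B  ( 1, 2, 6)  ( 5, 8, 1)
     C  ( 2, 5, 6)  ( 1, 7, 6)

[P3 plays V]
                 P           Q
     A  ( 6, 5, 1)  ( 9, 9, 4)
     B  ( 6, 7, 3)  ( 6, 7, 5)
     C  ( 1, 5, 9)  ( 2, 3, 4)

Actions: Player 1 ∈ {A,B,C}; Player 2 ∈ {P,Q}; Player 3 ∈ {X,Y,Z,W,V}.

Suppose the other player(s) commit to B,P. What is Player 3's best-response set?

argmax u_3 = {X}

u_3(X vs B,P) = 7
u_3(Y vs B,P) = 6
u_3(Z vs B,P) = 2
u_3(W vs B,P) = 6
u_3(V vs B,P) = 3
max payoff 7 at {X}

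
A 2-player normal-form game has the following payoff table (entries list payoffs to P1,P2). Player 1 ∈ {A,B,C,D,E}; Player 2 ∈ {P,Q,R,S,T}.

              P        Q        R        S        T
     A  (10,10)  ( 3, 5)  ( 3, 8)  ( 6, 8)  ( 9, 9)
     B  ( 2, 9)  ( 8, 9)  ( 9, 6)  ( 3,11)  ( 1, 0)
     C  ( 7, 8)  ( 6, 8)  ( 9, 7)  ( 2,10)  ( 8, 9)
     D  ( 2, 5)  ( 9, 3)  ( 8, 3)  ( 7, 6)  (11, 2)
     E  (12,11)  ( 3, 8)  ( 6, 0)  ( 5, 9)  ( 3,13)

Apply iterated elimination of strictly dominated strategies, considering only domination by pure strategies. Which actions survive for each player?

IESDS → P1:{A,D,E} P2:{P,S,T}

P2 drop Q (S beats it: A:8>5 B:11>9 C:10>8 D:6>3 E:9>8)
P2 drop R (P beats it: A:10>8 B:9>6 C:8>7 D:5>3 E:11>0)
P1 drop B (A beats it: P:10>2 S:6>3 T:9>1)
P1 drop C (A beats it: P:10>7 S:6>2 T:9>8)
P1→{A,D,E} P2→{P,S,T}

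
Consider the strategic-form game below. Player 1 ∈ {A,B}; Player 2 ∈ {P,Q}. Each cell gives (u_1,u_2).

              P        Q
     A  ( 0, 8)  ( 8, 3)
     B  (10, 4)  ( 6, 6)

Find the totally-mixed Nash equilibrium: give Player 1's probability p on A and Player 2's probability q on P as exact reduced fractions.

P1 mixes 2/7 on A; P2 mixes 1/6 on P

P1 indiff ⇒ q·0+(1-q)·8 = q·10+(1-q)·6 ⇒ q(-10) = (1-q)(-2) ⇒ q = 1/6
P2 indiff ⇒ p·8+(1-p)·4 = p·3+(1-p)·6 ⇒ p(5) = (1-p)(2) ⇒ p = 2/7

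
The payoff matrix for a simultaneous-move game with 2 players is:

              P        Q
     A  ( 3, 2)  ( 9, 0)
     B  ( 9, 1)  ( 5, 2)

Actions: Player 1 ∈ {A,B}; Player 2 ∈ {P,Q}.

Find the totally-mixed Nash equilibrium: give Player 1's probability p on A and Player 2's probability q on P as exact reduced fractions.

P1 indiff ⇒ q·3+(1-q)·9 = q·9+(1-q)·5 ⇒ q(-6) = (1-q)(-4) ⇒ q = 2/5
P2 indiff ⇒ p·2+(1-p)·1 = p·0+(1-p)·2 ⇒ p(2) = (1-p)(1) ⇒ p = 1/3

(p,q) = (1/3, 2/5)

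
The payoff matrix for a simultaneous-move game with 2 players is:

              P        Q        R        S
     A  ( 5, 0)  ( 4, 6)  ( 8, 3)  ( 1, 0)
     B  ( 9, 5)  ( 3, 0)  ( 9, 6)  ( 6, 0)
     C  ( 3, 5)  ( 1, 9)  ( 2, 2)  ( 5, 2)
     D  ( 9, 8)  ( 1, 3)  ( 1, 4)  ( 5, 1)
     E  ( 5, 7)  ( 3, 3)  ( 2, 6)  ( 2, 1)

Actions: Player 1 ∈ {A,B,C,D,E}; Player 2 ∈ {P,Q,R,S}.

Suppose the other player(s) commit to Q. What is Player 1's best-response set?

u_1(A vs Q) = 4
u_1(B vs Q) = 3
u_1(C vs Q) = 1
u_1(D vs Q) = 1
u_1(E vs Q) = 3
max payoff 4 at {A}

P1 best: {A}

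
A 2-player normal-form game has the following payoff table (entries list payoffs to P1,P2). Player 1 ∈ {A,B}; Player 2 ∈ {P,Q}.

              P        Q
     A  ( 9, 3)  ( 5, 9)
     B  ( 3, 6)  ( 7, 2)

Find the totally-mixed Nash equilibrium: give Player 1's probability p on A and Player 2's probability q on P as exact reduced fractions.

P1 indiff ⇒ q·9+(1-q)·5 = q·3+(1-q)·7 ⇒ q(6) = (1-q)(2) ⇒ q = 1/4
P2 indiff ⇒ p·3+(1-p)·6 = p·9+(1-p)·2 ⇒ p(-6) = (1-p)(-4) ⇒ p = 2/5

P1 mixes 2/5 on A; P2 mixes 1/4 on P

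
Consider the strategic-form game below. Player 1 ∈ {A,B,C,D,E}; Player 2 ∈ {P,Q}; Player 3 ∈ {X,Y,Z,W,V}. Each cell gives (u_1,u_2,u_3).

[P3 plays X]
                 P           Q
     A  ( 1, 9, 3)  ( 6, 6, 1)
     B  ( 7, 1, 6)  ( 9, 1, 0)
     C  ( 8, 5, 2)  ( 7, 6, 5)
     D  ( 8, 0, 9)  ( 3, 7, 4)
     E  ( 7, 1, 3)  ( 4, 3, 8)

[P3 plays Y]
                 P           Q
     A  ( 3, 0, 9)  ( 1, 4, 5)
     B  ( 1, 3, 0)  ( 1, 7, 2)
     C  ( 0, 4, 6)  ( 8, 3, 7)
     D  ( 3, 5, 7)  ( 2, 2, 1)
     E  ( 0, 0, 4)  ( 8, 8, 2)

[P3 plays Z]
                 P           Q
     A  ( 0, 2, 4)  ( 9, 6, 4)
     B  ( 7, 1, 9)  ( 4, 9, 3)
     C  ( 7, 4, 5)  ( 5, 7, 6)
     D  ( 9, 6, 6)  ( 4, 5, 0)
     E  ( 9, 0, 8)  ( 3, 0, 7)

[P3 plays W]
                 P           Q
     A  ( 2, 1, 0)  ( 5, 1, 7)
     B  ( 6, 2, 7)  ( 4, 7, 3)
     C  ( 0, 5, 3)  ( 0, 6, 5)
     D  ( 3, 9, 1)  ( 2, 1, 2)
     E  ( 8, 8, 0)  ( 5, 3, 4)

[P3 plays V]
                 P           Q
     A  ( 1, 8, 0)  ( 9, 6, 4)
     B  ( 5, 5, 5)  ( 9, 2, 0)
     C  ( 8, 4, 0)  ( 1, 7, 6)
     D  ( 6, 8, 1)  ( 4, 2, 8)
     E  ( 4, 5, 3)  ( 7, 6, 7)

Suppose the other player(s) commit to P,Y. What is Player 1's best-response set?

u_1(A vs P,Y) = 3
u_1(B vs P,Y) = 1
u_1(C vs P,Y) = 0
u_1(D vs P,Y) = 3
u_1(E vs P,Y) = 0
max payoff 3 at {A,D}

BR_1 = {A,D}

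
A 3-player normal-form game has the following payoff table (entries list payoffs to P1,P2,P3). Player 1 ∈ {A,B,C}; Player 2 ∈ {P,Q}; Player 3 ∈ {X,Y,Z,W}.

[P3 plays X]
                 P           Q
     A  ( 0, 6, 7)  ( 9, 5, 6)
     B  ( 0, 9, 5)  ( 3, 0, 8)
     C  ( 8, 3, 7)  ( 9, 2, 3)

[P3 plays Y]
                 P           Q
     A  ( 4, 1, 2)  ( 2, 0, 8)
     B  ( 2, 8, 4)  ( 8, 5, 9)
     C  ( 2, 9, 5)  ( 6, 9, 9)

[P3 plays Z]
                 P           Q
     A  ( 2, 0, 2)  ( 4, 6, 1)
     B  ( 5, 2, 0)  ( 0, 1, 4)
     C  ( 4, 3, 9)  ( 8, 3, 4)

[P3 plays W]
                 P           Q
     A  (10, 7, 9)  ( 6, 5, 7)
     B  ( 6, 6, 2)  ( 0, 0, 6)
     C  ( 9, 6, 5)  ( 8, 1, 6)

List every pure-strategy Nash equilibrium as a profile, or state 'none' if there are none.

NE set: (A,P,W)

(A,P,X): not NE [P1→C gives 8>0; P3→W gives 9>7]
(A,P,Y): not NE [P3→W gives 9>2]
(A,P,Z): not NE [P1→B gives 5>2; P2→Q gives 6>0; P3→W gives 9>2]
(A,P,W): NE
(A,Q,X): not NE [P2→P gives 6>5; P3→Y gives 8>6]
(A,Q,Y): not NE [P1→B gives 8>2; P2→P gives 1>0]
(A,Q,Z): not NE [P1→C gives 8>4; P3→Y gives 8>1]
(A,Q,W): not NE [P1→C gives 8>6; P2→P gives 7>5; P3→Y gives 8>7]
(B,P,X): not NE [P1→C gives 8>0]
(B,P,Y): not NE [P1→A gives 4>2; P3→X gives 5>4]
(B,P,Z): not NE [P3→X gives 5>0]
(B,P,W): not NE [P1→A gives 10>6; P3→X gives 5>2]
(B,Q,X): not NE [P1→C gives 9>3; P2→P gives 9>0; P3→Y gives 9>8]
(B,Q,Y): not NE [P2→P gives 8>5]
(B,Q,Z): not NE [P1→C gives 8>0; P2→P gives 2>1; P3→Y gives 9>4]
(B,Q,W): not NE [P1→C gives 8>0; P2→P gives 6>0; P3→Y gives 9>6]
(C,P,X): not NE [P3→Z gives 9>7]
(C,P,Y): not NE [P1→A gives 4>2; P3→Z gives 9>5]
(C,P,Z): not NE [P1→B gives 5>4]
(C,P,W): not NE [P1→A gives 10>9; P3→Z gives 9>5]
(C,Q,X): not NE [P2→P gives 3>2; P3→Y gives 9>3]
(C,Q,Y): not NE [P1→B gives 8>6]
(C,Q,Z): not NE [P3→Y gives 9>4]
(C,Q,W): not NE [P2→P gives 6>1; P3→Y gives 9>6]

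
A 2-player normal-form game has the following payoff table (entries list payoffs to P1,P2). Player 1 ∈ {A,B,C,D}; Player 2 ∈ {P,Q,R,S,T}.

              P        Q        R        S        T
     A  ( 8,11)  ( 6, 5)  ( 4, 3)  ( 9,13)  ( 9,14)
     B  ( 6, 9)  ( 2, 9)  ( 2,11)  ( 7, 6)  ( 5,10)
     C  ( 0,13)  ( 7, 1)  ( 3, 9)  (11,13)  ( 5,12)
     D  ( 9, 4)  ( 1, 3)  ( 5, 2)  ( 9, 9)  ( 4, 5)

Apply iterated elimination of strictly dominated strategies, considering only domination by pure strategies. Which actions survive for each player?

Survivors P1:{A,C,D} P2:{P,S,T}

P1 drop B (A beats it: P:8>6 Q:6>2 R:4>2 S:9>7 T:9>5)
P2 drop Q (P beats it: A:11>5 C:13>1 D:4>3)
P2 drop R (P beats it: A:11>3 C:13>9 D:4>2)
P1→{A,C,D} P2→{P,S,T}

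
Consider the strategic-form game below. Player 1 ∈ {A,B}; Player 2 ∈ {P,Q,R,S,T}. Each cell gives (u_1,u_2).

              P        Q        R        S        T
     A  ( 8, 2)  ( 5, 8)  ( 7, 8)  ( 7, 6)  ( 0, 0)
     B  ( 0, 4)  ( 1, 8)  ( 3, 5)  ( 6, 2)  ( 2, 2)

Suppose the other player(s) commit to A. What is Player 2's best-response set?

u_2(P vs A) = 2
u_2(Q vs A) = 8
u_2(R vs A) = 8
u_2(S vs A) = 6
u_2(T vs A) = 0
max payoff 8 at {Q,R}

argmax u_2 = {Q,R}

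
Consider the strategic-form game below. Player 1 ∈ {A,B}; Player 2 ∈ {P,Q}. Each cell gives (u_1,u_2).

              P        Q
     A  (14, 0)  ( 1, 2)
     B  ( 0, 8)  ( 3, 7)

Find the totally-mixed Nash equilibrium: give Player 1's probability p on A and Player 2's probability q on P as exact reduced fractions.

P1 mixes 1/3 on A; P2 mixes 1/8 on P

P1 indiff ⇒ q·14+(1-q)·1 = q·0+(1-q)·3 ⇒ q(14) = (1-q)(2) ⇒ q = 1/8
P2 indiff ⇒ p·0+(1-p)·8 = p·2+(1-p)·7 ⇒ p(-2) = (1-p)(-1) ⇒ p = 1/3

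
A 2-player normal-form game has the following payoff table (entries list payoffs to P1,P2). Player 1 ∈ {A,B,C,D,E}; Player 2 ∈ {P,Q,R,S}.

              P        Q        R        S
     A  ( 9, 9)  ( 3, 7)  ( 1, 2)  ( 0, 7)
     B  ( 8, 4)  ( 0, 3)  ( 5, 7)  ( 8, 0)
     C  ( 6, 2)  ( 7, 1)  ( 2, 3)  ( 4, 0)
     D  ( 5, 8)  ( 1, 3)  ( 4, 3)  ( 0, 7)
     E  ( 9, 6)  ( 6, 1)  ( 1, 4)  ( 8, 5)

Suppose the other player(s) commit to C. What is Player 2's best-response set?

u_2(P vs C) = 2
u_2(Q vs C) = 1
u_2(R vs C) = 3
u_2(S vs C) = 0
max payoff 3 at {R}

P2 best: {R}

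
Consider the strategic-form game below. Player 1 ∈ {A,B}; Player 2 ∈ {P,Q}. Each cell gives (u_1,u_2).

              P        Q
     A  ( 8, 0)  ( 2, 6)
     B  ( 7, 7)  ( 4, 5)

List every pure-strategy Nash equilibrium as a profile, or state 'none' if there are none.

(A,P): not NE [P2→Q gives 6>0]
(A,Q): not NE [P1→B gives 4>2]
(B,P): not NE [P1→A gives 8>7]
(B,Q): not NE [P2→P gives 7>5]

PSNE: ∅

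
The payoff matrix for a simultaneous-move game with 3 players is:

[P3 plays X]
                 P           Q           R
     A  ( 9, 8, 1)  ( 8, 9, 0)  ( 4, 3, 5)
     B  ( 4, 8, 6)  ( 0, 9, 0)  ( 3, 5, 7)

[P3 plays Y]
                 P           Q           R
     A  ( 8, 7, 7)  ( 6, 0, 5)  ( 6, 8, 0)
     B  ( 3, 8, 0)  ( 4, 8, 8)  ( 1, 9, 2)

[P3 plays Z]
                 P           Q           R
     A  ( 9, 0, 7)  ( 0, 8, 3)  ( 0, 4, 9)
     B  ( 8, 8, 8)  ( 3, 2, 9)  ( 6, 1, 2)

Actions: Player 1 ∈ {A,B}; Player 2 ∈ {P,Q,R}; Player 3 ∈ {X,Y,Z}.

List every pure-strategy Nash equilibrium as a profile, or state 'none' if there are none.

(A,P,X): not NE [P2→Q gives 9>8; P3→Z gives 7>1]
(A,P,Y): not NE [P2→R gives 8>7]
(A,P,Z): not NE [P2→Q gives 8>0]
(A,Q,X): not NE [P3→Y gives 5>0]
(A,Q,Y): not NE [P2→R gives 8>0]
(A,Q,Z): not NE [P1→B gives 3>0; P3→Y gives 5>3]
(A,R,X): not NE [P2→Q gives 9>3; P3→Z gives 9>5]
(A,R,Y): not NE [P3→Z gives 9>0]
(A,R,Z): not NE [P1→B gives 6>0; P2→Q gives 8>4]
(B,P,X): not NE [P1→A gives 9>4; P2→Q gives 9>8; P3→Z gives 8>6]
(B,P,Y): not NE [P1→A gives 8>3; P2→R gives 9>8; P3→Z gives 8>0]
(B,P,Z): not NE [P1→A gives 9>8]
(B,Q,X): not NE [P1→A gives 8>0; P3→Z gives 9>0]
(B,Q,Y): not NE [P1→A gives 6>4; P2→R gives 9>8; P3→Z gives 9>8]
(B,Q,Z): not NE [P2→P gives 8>2]
(B,R,X): not NE [P1→A gives 4>3; P2→Q gives 9>5]
(B,R,Y): not NE [P1→A gives 6>1; P3→X gives 7>2]
(B,R,Z): not NE [P2→P gives 8>1; P3→X gives 7>2]

Equilibria: none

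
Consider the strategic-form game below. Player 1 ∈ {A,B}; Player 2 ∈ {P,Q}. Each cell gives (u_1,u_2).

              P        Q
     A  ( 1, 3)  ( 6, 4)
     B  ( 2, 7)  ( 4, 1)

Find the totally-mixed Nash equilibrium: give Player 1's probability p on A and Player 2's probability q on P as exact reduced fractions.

p=6/7, q=2/3

P1 indiff ⇒ q·1+(1-q)·6 = q·2+(1-q)·4 ⇒ q(-1) = (1-q)(-2) ⇒ q = 2/3
P2 indiff ⇒ p·3+(1-p)·7 = p·4+(1-p)·1 ⇒ p(-1) = (1-p)(-6) ⇒ p = 6/7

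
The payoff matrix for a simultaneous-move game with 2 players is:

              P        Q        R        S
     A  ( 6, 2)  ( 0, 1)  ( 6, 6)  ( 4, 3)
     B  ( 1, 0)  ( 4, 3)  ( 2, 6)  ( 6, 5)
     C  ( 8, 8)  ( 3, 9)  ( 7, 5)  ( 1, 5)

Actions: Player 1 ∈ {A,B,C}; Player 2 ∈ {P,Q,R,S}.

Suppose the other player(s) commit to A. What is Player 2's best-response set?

P2 best: {R}

u_2(P vs A) = 2
u_2(Q vs A) = 1
u_2(R vs A) = 6
u_2(S vs A) = 3
max payoff 6 at {R}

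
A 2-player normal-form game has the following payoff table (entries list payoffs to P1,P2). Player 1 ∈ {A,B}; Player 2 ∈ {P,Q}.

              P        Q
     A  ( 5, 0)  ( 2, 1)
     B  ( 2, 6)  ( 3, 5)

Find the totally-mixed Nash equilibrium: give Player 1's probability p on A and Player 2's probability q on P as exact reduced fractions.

P1 mixes 1/2 on A; P2 mixes 1/4 on P

P1 indiff ⇒ q·5+(1-q)·2 = q·2+(1-q)·3 ⇒ q(3) = (1-q)(1) ⇒ q = 1/4
P2 indiff ⇒ p·0+(1-p)·6 = p·1+(1-p)·5 ⇒ p(-1) = (1-p)(-1) ⇒ p = 1/2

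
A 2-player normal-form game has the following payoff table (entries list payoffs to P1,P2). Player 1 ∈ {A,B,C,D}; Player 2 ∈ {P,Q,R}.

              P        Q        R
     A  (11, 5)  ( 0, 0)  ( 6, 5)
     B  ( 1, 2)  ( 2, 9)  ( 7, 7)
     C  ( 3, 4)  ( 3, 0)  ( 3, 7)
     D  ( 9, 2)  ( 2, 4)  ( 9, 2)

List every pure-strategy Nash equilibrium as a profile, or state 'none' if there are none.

(A,P): NE
(A,Q): not NE [P1→C gives 3>0; P2→R gives 5>0]
(A,R): not NE [P1→D gives 9>6]
(B,P): not NE [P1→A gives 11>1; P2→Q gives 9>2]
(B,Q): not NE [P1→C gives 3>2]
(B,R): not NE [P1→D gives 9>7; P2→Q gives 9>7]
(C,P): not NE [P1→A gives 11>3; P2→R gives 7>4]
(C,Q): not NE [P2→R gives 7>0]
(C,R): not NE [P1→D gives 9>3]
(D,P): not NE [P1→A gives 11>9; P2→Q gives 4>2]
(D,Q): not NE [P1→C gives 3>2]
(D,R): not NE [P2→Q gives 4>2]

Nash profiles: (A,P)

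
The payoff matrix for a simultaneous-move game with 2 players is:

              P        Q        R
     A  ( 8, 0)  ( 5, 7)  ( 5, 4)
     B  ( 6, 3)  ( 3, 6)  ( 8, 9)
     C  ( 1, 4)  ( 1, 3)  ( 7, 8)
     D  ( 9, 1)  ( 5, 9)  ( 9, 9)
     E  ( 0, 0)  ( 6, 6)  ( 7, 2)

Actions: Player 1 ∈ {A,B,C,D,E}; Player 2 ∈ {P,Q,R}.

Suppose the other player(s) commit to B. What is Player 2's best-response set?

P2 best: {R}

u_2(P vs B) = 3
u_2(Q vs B) = 6
u_2(R vs B) = 9
max payoff 9 at {R}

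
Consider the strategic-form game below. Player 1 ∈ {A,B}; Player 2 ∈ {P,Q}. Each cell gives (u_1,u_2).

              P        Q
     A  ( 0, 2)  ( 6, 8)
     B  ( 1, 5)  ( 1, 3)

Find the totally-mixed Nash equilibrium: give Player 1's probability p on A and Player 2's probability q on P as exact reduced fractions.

p=1/4, q=5/6

P1 indiff ⇒ q·0+(1-q)·6 = q·1+(1-q)·1 ⇒ q(-1) = (1-q)(-5) ⇒ q = 5/6
P2 indiff ⇒ p·2+(1-p)·5 = p·8+(1-p)·3 ⇒ p(-6) = (1-p)(-2) ⇒ p = 1/4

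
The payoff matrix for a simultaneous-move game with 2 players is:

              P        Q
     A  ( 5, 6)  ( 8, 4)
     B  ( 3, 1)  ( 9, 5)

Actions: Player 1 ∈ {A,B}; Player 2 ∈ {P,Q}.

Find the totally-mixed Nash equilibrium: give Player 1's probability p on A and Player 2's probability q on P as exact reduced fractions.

P1 indiff ⇒ q·5+(1-q)·8 = q·3+(1-q)·9 ⇒ q(2) = (1-q)(1) ⇒ q = 1/3
P2 indiff ⇒ p·6+(1-p)·1 = p·4+(1-p)·5 ⇒ p(2) = (1-p)(4) ⇒ p = 2/3

p=2/3, q=1/3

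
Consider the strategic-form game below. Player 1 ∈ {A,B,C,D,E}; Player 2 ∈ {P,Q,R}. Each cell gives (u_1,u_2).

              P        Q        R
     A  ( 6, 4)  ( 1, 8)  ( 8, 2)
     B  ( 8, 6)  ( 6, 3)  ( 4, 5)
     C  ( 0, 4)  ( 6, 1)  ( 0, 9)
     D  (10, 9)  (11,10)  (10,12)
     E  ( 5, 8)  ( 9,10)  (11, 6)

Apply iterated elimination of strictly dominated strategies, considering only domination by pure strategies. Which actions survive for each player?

Survivors P1:{D,E} P2:{Q,R}

P1 drop A (D beats it: P:10>6 Q:11>1 R:10>8)
P1 drop B (D beats it: P:10>8 Q:11>6 R:10>4)
P1 drop C (D beats it: P:10>0 Q:11>6 R:10>0)
P2 drop P (Q beats it: D:10>9 E:10>8)
P1→{D,E} P2→{Q,R}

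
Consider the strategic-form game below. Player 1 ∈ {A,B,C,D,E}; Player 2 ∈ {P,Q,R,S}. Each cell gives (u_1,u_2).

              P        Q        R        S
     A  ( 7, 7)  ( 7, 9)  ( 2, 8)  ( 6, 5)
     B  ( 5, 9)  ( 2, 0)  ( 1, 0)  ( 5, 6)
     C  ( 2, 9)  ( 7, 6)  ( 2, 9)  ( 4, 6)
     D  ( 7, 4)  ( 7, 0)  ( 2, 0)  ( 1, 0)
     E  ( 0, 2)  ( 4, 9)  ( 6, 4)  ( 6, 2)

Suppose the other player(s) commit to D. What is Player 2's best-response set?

u_2(P vs D) = 4
u_2(Q vs D) = 0
u_2(R vs D) = 0
u_2(S vs D) = 0
max payoff 4 at {P}

BR_2 = {P}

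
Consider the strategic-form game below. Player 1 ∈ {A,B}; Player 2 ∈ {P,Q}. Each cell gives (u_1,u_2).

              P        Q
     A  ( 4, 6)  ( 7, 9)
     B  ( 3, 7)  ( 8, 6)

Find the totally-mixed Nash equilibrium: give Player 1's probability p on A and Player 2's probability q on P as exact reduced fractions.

P1 indiff ⇒ q·4+(1-q)·7 = q·3+(1-q)·8 ⇒ q(1) = (1-q)(1) ⇒ q = 1/2
P2 indiff ⇒ p·6+(1-p)·7 = p·9+(1-p)·6 ⇒ p(-3) = (1-p)(-1) ⇒ p = 1/4

P1 mixes 1/4 on A; P2 mixes 1/2 on P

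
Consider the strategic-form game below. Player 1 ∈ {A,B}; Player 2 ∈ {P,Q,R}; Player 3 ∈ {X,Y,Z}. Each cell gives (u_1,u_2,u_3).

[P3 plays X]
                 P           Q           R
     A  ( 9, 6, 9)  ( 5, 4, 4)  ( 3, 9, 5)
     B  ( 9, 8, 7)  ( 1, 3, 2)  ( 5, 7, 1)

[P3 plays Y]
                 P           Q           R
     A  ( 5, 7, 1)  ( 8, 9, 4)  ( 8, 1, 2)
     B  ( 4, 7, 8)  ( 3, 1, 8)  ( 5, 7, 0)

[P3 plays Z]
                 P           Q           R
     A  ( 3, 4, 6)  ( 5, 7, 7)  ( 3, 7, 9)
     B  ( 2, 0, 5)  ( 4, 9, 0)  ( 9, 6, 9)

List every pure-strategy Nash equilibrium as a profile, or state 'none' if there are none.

NE set: (A,Q,Z)

(A,P,X): not NE [P2→R gives 9>6]
(A,P,Y): not NE [P2→Q gives 9>7; P3→X gives 9>1]
(A,P,Z): not NE [P2→R gives 7>4; P3→X gives 9>6]
(A,Q,X): not NE [P2→R gives 9>4; P3→Z gives 7>4]
(A,Q,Y): not NE [P3→Z gives 7>4]
(A,Q,Z): NE
(A,R,X): not NE [P1→B gives 5>3; P3→Z gives 9>5]
(A,R,Y): not NE [P2→Q gives 9>1; P3→Z gives 9>2]
(A,R,Z): not NE [P1→B gives 9>3]
(B,P,X): not NE [P3→Y gives 8>7]
(B,P,Y): not NE [P1→A gives 5>4]
(B,P,Z): not NE [P1→A gives 3>2; P2→Q gives 9>0; P3→Y gives 8>5]
(B,Q,X): not NE [P1→A gives 5>1; P2→P gives 8>3; P3→Y gives 8>2]
(B,Q,Y): not NE [P1→A gives 8>3; P2→R gives 7>1]
(B,Q,Z): not NE [P1→A gives 5>4; P3→Y gives 8>0]
(B,R,X): not NE [P2→P gives 8>7; P3→Z gives 9>1]
(B,R,Y): not NE [P1→A gives 8>5; P3→Z gives 9>0]
(B,R,Z): not NE [P2→Q gives 9>6]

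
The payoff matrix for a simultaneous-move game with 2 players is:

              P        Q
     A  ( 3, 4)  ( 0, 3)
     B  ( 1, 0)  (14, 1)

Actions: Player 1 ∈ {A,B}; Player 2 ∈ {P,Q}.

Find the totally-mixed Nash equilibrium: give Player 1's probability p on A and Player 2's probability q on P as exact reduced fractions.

P1 mixes 1/2 on A; P2 mixes 7/8 on P

P1 indiff ⇒ q·3+(1-q)·0 = q·1+(1-q)·14 ⇒ q(2) = (1-q)(14) ⇒ q = 7/8
P2 indiff ⇒ p·4+(1-p)·0 = p·3+(1-p)·1 ⇒ p(1) = (1-p)(1) ⇒ p = 1/2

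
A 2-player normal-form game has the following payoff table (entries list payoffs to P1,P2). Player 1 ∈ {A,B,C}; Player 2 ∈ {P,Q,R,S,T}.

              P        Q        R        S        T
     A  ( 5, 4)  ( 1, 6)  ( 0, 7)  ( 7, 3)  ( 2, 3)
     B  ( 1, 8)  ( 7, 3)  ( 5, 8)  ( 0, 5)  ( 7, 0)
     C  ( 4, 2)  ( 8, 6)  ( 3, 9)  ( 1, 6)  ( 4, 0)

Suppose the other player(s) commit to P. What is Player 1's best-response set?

P1 best: {A}

u_1(A vs P) = 5
u_1(B vs P) = 1
u_1(C vs P) = 4
max payoff 5 at {A}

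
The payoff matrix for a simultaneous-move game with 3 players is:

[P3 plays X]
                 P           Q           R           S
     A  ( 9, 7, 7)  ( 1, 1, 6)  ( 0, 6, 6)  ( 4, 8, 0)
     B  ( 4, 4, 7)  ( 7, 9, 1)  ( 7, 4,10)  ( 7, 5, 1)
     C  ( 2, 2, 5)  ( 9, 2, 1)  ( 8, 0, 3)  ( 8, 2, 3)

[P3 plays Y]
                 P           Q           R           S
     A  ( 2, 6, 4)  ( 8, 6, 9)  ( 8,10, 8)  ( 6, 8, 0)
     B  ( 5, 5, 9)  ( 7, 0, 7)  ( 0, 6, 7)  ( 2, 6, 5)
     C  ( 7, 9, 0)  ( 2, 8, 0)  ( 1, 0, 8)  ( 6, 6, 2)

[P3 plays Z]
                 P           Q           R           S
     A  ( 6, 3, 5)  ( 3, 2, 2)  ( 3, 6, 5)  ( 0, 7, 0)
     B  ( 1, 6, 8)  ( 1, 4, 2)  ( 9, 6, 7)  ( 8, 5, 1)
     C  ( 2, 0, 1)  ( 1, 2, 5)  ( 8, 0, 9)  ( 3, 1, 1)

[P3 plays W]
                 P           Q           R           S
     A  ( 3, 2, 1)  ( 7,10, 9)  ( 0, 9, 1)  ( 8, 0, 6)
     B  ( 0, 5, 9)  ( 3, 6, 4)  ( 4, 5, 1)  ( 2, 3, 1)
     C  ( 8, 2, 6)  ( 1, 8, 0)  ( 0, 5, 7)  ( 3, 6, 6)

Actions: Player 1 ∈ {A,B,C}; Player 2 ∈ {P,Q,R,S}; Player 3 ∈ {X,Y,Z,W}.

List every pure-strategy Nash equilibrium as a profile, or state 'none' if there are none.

NE set: (A,Q,W), (A,R,Y)

(A,P,X): not NE [P2→S gives 8>7]
(A,P,Y): not NE [P1→C gives 7>2; P2→R gives 10>6; P3→X gives 7>4]
(A,P,Z): not NE [P2→S gives 7>3; P3→X gives 7>5]
(A,P,W): not NE [P1→C gives 8>3; P2→Q gives 10>2; P3→X gives 7>1]
(A,Q,X): not NE [P1→C gives 9>1; P2→S gives 8>1; P3→W gives 9>6]
(A,Q,Y): not NE [P2→R gives 10>6]
(A,Q,Z): not NE [P2→S gives 7>2; P3→W gives 9>2]
(A,Q,W): NE
(A,R,X): not NE [P1→C gives 8>0; P2→S gives 8>6; P3→Y gives 8>6]
(A,R,Y): NE
(A,R,Z): not NE [P1→B gives 9>3; P2→S gives 7>6; P3→Y gives 8>5]
(A,R,W): not NE [P1→B gives 4>0; P2→Q gives 10>9; P3→Y gives 8>1]
(A,S,X): not NE [P1→C gives 8>4; P3→W gives 6>0]
(A,S,Y): not NE [P2→R gives 10>8; P3→W gives 6>0]
(A,S,Z): not NE [P1→B gives 8>0; P3→W gives 6>0]
(A,S,W): not NE [P2→Q gives 10>0]
(B,P,X): not NE [P1→A gives 9>4; P2→Q gives 9>4; P3→W gives 9>7]
(B,P,Y): not NE [P1→C gives 7>5; P2→S gives 6>5]
(B,P,Z): not NE [P1→A gives 6>1; P3→W gives 9>8]
(B,P,W): not NE [P1→C gives 8>0; P2→Q gives 6>5]
(B,Q,X): not NE [P1→C gives 9>7; P3→Y gives 7>1]
(B,Q,Y): not NE [P1→A gives 8>7; P2→S gives 6>0]
(B,Q,Z): not NE [P1→A gives 3>1; P2→R gives 6>4; P3→Y gives 7>2]
(B,Q,W): not NE [P1→A gives 7>3; P3→Y gives 7>4]
(B,R,X): not NE [P1→C gives 8>7; P2→Q gives 9>4]
(B,R,Y): not NE [P1→A gives 8>0; P3→X gives 10>7]
(B,R,Z): not NE [P3→X gives 10>7]
(B,R,W): not NE [P2→Q gives 6>5; P3→X gives 10>1]
(B,S,X): not NE [P1→C gives 8>7; P2→Q gives 9>5; P3→Y gives 5>1]
(B,S,Y): not NE [P1→C gives 6>2]
(B,S,Z): not NE [P2→R gives 6>5; P3→Y gives 5>1]
(B,S,W): not NE [P1→A gives 8>2; P2→Q gives 6>3; P3→Y gives 5>1]
(C,P,X): not NE [P1→A gives 9>2; P3→W gives 6>5]
(C,P,Y): not NE [P3→W gives 6>0]
(C,P,Z): not NE [P1→A gives 6>2; P2→Q gives 2>0; P3→W gives 6>1]
(C,P,W): not NE [P2→Q gives 8>2]
(C,Q,X): not NE [P3→Z gives 5>1]
(C,Q,Y): not NE [P1→A gives 8>2; P2→P gives 9>8; P3→Z gives 5>0]
(C,Q,Z): not NE [P1→A gives 3>1]
(C,Q,W): not NE [P1→A gives 7>1; P3→Z gives 5>0]
(C,R,X): not NE [P2→S gives 2>0; P3→Z gives 9>3]
(C,R,Y): not NE [P1→A gives 8>1; P2→P gives 9>0; P3→Z gives 9>8]
(C,R,Z): not NE [P1→B gives 9>8; P2→Q gives 2>0]
(C,R,W): not NE [P1→B gives 4>0; P2→Q gives 8>5; P3→Z gives 9>7]
(C,S,X): not NE [P3→W gives 6>3]
(C,S,Y): not NE [P2→P gives 9>6; P3→W gives 6>2]
(C,S,Z): not NE [P1→B gives 8>3; P2→Q gives 2>1; P3→W gives 6>1]
(C,S,W): not NE [P1→A gives 8>3; P2→Q gives 8>6]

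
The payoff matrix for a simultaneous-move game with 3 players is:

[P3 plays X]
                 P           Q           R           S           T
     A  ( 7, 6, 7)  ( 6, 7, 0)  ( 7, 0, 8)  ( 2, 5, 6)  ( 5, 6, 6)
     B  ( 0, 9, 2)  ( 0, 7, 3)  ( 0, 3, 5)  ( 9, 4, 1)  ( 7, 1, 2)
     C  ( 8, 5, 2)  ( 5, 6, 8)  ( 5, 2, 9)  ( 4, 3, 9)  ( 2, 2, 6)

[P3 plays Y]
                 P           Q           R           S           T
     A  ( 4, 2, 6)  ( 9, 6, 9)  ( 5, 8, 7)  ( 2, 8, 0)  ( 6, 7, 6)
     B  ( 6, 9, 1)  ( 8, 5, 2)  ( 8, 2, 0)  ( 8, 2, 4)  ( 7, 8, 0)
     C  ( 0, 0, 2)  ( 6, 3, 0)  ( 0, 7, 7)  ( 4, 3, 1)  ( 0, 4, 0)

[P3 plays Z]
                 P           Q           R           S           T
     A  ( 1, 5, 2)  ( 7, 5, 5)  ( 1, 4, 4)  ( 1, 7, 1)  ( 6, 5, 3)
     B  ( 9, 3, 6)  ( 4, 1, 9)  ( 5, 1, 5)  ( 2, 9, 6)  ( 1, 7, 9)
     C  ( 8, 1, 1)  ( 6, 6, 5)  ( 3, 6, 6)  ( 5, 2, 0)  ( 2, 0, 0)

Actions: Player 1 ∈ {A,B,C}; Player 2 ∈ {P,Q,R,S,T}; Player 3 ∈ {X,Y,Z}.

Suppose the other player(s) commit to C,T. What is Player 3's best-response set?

argmax u_3 = {X}

u_3(X vs C,T) = 6
u_3(Y vs C,T) = 0
u_3(Z vs C,T) = 0
max payoff 6 at {X}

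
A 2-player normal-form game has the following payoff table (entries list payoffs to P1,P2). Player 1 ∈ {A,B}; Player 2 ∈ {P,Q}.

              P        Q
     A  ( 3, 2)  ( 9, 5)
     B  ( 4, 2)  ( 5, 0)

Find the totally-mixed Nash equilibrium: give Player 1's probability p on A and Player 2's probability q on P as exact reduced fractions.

(p,q) = (2/5, 4/5)

P1 indiff ⇒ q·3+(1-q)·9 = q·4+(1-q)·5 ⇒ q(-1) = (1-q)(-4) ⇒ q = 4/5
P2 indiff ⇒ p·2+(1-p)·2 = p·5+(1-p)·0 ⇒ p(-3) = (1-p)(-2) ⇒ p = 2/5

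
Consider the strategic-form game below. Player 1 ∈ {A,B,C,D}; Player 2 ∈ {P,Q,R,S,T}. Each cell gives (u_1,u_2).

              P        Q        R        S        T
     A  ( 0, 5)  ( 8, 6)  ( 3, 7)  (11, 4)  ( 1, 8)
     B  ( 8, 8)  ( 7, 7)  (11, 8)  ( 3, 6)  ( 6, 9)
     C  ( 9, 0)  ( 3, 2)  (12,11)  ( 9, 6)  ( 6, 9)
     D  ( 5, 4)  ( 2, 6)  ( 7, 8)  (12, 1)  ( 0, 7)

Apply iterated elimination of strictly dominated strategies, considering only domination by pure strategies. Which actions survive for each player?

Remaining: P1:{B,C} P2:{R,T}

P2 drop P (T beats it: A:8>5 B:9>8 C:9>0 D:7>4)
P2 drop Q (R beats it: A:7>6 B:8>7 C:11>2 D:8>6)
P2 drop S (R beats it: A:7>4 B:8>6 C:11>6 D:8>1)
P1 drop A (B beats it: R:11>3 T:6>1)
P1 drop D (B beats it: R:11>7 T:6>0)
P1→{B,C} P2→{R,T}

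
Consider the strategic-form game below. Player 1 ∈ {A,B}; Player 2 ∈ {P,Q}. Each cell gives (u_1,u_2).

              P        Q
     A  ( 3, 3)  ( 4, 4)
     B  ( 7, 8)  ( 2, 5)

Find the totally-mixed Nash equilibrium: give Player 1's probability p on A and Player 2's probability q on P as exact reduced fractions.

P1 indiff ⇒ q·3+(1-q)·4 = q·7+(1-q)·2 ⇒ q(-4) = (1-q)(-2) ⇒ q = 1/3
P2 indiff ⇒ p·3+(1-p)·8 = p·4+(1-p)·5 ⇒ p(-1) = (1-p)(-3) ⇒ p = 3/4

p=3/4, q=1/3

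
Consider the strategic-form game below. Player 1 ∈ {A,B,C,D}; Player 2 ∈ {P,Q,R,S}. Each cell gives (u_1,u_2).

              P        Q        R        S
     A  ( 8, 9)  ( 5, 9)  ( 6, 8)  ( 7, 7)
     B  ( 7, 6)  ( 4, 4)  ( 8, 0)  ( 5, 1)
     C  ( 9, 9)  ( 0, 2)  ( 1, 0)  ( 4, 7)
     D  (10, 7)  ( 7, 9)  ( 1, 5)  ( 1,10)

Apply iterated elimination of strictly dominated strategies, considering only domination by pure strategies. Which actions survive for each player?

Survivors P1:{A,C,D} P2:{P,Q,S}

P2 drop R (P beats it: A:9>8 B:6>0 C:9>0 D:7>5)
P1 drop B (A beats it: P:8>7 Q:5>4 S:7>5)
P1→{A,C,D} P2→{P,Q,S}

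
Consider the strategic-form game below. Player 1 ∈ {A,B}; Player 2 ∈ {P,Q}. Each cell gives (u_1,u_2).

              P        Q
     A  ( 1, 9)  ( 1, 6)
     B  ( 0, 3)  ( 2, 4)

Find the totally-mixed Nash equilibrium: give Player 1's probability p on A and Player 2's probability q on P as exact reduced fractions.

P1 indiff ⇒ q·1+(1-q)·1 = q·0+(1-q)·2 ⇒ q(1) = (1-q)(1) ⇒ q = 1/2
P2 indiff ⇒ p·9+(1-p)·3 = p·6+(1-p)·4 ⇒ p(3) = (1-p)(1) ⇒ p = 1/4

P1 mixes 1/4 on A; P2 mixes 1/2 on P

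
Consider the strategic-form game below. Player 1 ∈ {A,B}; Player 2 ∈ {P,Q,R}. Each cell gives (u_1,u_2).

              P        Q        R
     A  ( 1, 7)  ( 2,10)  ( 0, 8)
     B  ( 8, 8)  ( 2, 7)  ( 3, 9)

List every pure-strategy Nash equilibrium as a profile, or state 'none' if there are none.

(A,P): not NE [P1→B gives 8>1; P2→Q gives 10>7]
(A,Q): NE
(A,R): not NE [P1→B gives 3>0; P2→Q gives 10>8]
(B,P): not NE [P2→R gives 9>8]
(B,Q): not NE [P2→R gives 9>7]
(B,R): NE

NE set: (A,Q), (B,R)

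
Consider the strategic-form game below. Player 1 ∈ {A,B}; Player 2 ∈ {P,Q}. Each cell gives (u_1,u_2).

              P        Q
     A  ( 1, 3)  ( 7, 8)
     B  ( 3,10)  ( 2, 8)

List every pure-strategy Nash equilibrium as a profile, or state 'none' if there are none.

Nash profiles: (A,Q), (B,P)

(A,P): not NE [P1→B gives 3>1; P2→Q gives 8>3]
(A,Q): NE
(B,P): NE
(B,Q): not NE [P1→A gives 7>2; P2→P gives 10>8]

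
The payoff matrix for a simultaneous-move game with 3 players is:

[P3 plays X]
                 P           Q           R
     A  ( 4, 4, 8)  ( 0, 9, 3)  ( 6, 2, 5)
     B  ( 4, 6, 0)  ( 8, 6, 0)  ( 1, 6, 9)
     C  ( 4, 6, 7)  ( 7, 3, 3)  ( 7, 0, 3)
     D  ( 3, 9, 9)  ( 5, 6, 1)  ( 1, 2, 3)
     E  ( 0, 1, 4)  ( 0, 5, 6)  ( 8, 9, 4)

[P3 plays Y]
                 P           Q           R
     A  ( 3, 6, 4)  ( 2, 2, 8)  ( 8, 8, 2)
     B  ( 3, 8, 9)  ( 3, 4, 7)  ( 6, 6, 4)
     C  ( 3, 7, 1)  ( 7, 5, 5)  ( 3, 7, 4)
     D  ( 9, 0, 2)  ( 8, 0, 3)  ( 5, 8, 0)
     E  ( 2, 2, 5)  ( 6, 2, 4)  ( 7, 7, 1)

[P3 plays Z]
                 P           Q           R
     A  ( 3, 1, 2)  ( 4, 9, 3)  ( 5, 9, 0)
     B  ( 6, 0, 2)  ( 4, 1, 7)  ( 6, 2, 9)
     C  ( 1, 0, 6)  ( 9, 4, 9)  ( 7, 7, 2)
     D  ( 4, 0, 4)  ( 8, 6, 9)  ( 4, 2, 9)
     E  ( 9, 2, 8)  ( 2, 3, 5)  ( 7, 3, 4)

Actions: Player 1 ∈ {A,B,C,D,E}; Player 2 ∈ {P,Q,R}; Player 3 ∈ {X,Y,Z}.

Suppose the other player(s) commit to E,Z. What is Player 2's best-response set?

u_2(P vs E,Z) = 2
u_2(Q vs E,Z) = 3
u_2(R vs E,Z) = 3
max payoff 3 at {Q,R}

argmax u_2 = {Q,R}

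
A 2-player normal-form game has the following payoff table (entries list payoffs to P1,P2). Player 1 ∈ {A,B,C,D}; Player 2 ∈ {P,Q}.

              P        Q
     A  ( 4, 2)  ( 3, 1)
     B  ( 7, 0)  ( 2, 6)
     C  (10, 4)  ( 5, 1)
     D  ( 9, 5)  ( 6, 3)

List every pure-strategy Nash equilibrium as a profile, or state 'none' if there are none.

(A,P): not NE [P1→C gives 10>4]
(A,Q): not NE [P1→D gives 6>3; P2→P gives 2>1]
(B,P): not NE [P1→C gives 10>7; P2→Q gives 6>0]
(B,Q): not NE [P1→D gives 6>2]
(C,P): NE
(C,Q): not NE [P1→D gives 6>5; P2→P gives 4>1]
(D,P): not NE [P1→C gives 10>9]
(D,Q): not NE [P2→P gives 5>3]

Nash profiles: (C,P)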